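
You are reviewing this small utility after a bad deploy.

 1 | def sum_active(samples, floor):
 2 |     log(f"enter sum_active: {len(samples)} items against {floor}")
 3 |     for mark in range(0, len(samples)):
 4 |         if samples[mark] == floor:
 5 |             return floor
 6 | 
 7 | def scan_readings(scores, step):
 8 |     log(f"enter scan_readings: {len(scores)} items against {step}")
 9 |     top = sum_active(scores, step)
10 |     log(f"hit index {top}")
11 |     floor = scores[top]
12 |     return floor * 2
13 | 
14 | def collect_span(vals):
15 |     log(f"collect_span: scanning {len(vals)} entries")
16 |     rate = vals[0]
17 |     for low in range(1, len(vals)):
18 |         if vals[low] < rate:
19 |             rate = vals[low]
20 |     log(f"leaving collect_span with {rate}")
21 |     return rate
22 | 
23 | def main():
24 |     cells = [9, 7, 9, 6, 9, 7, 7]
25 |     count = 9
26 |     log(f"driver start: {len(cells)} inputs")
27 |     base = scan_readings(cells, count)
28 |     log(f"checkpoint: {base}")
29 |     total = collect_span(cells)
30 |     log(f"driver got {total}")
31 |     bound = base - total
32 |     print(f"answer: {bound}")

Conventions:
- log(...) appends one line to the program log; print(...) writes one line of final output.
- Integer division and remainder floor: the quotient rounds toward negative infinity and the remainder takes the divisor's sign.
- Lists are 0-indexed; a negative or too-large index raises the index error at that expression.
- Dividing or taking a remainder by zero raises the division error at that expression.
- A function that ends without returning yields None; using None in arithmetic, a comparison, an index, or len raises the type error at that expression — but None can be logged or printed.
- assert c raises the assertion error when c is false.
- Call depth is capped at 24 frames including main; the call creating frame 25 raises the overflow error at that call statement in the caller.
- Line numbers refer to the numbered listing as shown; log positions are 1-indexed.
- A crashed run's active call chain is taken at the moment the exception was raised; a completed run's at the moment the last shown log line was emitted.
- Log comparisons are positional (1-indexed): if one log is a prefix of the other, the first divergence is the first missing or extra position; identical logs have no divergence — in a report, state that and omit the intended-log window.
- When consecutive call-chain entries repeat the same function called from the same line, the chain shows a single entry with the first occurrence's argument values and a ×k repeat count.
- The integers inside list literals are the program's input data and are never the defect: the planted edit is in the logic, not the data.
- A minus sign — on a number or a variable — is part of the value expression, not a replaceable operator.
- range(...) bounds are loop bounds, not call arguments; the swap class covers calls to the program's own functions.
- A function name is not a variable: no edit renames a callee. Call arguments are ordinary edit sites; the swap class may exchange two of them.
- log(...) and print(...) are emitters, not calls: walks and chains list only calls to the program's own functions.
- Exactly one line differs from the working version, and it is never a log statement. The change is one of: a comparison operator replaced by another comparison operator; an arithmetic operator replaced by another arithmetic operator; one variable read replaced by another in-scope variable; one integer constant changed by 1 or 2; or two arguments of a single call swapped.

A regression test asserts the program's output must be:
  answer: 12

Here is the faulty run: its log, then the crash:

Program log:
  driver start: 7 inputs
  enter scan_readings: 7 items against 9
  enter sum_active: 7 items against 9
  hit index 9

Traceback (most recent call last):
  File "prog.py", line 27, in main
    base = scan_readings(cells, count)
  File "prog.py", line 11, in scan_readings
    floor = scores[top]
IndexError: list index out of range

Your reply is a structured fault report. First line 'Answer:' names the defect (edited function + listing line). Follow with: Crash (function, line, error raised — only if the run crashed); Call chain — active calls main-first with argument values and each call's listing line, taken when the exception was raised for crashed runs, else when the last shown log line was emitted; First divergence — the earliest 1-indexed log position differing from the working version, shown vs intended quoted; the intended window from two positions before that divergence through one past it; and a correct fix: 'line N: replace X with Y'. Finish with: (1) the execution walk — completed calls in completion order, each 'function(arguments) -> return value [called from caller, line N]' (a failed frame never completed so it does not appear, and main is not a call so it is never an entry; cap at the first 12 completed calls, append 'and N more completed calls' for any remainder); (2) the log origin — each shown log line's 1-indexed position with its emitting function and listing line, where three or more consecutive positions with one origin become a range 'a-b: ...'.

Answer: the defect is in sum_active at line 5.
Key fact: The earliest visible damage is log position 4 — 'hit index 9' rather than the intended 'hit index 0'.
Crash: scan_readings, line 11, IndexError.
Call chain: main -> scan_readings([9, 7, 9, 6, 9, 7, 7], 9) (called at line 27).
First divergence: position 4; shown 'hit index 9' vs intended 'hit index 0'.
Intended log window:
  2: enter scan_readings: 7 items against 9
  3: enter sum_active: 7 items against 9
  4: hit index 0
  5: checkpoint: 18
Execution walk:
  sum_active([9, 7, 9, 6, 9, 7, 7], 9) -> 9  [called from scan_readings, line 9]
Log origins:
  1: emitted by main (line 26)
  2: emitted by scan_readings (line 8)
  3: emitted by sum_active (line 2)
  4: emitted by scan_readings (line 10)
A correct fix: line 5: replace `floor` with `mark`.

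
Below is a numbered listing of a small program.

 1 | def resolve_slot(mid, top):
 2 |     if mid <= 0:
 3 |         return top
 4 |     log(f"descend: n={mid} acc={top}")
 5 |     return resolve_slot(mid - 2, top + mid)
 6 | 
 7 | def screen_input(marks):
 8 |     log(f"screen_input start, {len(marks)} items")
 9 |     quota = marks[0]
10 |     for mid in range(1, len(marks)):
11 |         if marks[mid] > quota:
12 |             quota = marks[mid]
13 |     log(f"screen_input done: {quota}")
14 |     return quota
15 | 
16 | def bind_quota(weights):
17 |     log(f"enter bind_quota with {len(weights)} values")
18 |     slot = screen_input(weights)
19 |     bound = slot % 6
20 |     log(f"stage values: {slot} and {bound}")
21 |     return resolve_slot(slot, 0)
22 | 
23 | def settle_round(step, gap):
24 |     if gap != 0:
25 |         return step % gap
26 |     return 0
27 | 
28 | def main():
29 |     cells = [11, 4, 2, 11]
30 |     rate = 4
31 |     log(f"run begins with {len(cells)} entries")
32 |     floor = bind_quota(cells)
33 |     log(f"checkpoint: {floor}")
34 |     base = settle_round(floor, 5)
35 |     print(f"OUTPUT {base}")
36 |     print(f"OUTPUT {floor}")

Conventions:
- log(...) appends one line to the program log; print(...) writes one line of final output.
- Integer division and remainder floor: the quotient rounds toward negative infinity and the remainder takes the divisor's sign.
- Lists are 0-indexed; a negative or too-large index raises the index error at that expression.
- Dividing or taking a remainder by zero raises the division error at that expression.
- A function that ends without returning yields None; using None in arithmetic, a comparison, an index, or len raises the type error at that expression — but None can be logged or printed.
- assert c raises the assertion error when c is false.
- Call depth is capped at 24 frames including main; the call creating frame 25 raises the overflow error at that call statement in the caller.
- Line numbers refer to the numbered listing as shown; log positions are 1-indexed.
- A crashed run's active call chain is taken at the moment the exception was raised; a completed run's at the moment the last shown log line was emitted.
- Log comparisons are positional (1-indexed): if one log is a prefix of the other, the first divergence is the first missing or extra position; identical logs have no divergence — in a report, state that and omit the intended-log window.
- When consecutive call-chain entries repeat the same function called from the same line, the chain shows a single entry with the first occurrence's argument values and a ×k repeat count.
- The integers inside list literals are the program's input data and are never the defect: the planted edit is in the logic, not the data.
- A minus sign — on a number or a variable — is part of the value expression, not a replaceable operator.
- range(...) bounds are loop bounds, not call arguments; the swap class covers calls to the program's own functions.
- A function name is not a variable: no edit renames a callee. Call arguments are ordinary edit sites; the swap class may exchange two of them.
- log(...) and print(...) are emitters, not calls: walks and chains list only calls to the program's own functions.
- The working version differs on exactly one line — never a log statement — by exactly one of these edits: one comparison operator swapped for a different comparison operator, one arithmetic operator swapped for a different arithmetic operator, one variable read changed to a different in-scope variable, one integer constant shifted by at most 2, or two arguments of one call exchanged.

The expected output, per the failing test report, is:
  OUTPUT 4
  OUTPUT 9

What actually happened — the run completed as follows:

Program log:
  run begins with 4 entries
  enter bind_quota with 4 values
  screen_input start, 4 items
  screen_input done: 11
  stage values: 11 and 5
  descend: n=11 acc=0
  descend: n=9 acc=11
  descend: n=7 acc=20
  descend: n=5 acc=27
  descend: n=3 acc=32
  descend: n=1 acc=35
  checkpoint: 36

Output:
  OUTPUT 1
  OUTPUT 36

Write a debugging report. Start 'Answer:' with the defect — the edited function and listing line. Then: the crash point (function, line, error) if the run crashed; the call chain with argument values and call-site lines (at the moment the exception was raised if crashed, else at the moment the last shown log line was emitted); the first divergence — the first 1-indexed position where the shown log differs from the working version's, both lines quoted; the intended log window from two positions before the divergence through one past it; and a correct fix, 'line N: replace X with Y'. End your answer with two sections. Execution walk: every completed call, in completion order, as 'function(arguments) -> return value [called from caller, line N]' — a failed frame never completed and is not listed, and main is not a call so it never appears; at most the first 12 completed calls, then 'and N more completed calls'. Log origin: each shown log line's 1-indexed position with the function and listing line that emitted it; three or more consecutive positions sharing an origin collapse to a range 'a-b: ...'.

Answer: the defect is in bind_quota at line 21.
Key observation: At log position 6 the runs split — shown 'descend: n=11 acc=0', but the working version logs 'descend: n=5 acc=0'.
Call chain: main.
First divergence: position 6; shown 'descend: n=11 acc=0' vs intended 'descend: n=5 acc=0'.
Intended log window:
  4: screen_input done: 11
  5: stage values: 11 and 5
  6: descend: n=5 acc=0
  7: descend: n=3 acc=5
Execution walk:
  screen_input([11, 4, 2, 11]) -> 11  [called from bind_quota, line 18]
  resolve_slot(-1, 36) -> 36  [called from resolve_slot, line 5]
  resolve_slot(1, 35) -> 36  [called from resolve_slot, line 5]
  resolve_slot(3, 32) -> 36  [called from resolve_slot, line 5]
  resolve_slot(5, 27) -> 36  [called from resolve_slot, line 5]
  resolve_slot(7, 20) -> 36  [called from resolve_slot, line 5]
  resolve_slot(9, 11) -> 36  [called from resolve_slot, line 5]
  resolve_slot(11, 0) -> 36  [called from bind_quota, line 21]
  bind_quota([11, 4, 2, 11]) -> 36  [called from main, line 32]
  settle_round(36, 5) -> 1  [called from main, line 34]
Origin of each log line:
  1 — main, line 31
  2 — bind_quota, line 17
  3 — screen_input, line 8
  4 — screen_input, line 13
  5 — bind_quota, line 20
  6-11 — resolve_slot, line 4
  12 — main, line 33
A correct fix: line 21: replace `resolve_slot(slot, 0)` with `resolve_slot(bound, 0)`.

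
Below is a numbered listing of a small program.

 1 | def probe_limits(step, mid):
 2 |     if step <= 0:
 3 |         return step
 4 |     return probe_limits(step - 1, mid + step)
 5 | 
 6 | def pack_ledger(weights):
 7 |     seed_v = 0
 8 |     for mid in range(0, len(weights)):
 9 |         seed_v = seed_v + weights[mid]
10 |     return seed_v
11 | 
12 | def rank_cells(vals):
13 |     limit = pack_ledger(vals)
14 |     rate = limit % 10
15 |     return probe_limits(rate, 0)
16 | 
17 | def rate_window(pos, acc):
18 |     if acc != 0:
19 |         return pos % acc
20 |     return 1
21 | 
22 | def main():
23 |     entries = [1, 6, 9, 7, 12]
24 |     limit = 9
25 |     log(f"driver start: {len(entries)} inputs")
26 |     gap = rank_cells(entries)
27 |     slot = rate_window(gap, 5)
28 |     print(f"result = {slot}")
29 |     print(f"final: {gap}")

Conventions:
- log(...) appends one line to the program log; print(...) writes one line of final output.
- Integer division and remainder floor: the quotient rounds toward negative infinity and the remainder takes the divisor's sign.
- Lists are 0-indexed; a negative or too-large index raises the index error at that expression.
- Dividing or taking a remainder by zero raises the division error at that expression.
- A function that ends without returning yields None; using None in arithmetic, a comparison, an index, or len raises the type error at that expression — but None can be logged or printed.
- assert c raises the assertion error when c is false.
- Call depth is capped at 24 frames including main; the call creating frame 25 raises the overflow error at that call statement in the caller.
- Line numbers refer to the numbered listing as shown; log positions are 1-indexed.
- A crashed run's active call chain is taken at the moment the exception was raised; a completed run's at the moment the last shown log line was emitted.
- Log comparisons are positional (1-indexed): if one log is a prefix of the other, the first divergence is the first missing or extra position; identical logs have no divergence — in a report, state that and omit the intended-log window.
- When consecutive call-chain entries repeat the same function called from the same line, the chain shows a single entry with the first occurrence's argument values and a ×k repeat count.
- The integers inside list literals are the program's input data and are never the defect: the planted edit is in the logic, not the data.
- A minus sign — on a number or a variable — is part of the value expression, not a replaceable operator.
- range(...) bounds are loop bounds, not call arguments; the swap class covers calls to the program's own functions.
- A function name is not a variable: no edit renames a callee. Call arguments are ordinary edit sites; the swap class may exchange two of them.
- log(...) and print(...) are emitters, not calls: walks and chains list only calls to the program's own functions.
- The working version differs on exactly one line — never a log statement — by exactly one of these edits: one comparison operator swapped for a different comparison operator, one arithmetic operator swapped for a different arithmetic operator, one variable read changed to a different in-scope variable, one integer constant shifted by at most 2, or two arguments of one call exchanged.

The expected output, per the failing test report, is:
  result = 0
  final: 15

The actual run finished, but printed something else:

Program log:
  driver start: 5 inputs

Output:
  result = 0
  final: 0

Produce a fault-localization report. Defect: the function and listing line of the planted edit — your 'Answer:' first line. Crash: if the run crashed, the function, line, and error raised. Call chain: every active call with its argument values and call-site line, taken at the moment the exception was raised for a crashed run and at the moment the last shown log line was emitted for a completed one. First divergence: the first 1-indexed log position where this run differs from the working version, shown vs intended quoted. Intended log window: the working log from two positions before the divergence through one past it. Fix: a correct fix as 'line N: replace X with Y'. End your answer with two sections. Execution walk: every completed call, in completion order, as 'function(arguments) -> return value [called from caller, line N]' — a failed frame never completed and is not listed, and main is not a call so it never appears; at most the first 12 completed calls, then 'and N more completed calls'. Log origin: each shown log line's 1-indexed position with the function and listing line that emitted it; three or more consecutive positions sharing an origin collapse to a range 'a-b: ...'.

Answer: the defect is in probe_limits at line 3.
Key fact: The logs agree in full; only the final output differs.
Call chain: main.
First divergence: none (the log streams are identical).
Execution walk:
  pack_ledger([1, 6, 9, 7, 12]) -> 35  [called from rank_cells, line 13]
  probe_limits(0, 15) -> 0  [called from probe_limits, line 4]
  probe_limits(1, 14) -> 0  [called from probe_limits, line 4]
  probe_limits(2, 12) -> 0  [called from probe_limits, line 4]
  probe_limits(3, 9) -> 0  [called from probe_limits, line 4]
  probe_limits(4, 5) -> 0  [called from probe_limits, line 4]
  probe_limits(5, 0) -> 0  [called from rank_cells, line 15]
  rank_cells([1, 6, 9, 7, 12]) -> 0  [called from main, line 26]
  rate_window(0, 5) -> 0  [called from main, line 27]
Log origin:
  1: emitted by main (line 25)
A correct fix: line 3: replace `step` with `mid`.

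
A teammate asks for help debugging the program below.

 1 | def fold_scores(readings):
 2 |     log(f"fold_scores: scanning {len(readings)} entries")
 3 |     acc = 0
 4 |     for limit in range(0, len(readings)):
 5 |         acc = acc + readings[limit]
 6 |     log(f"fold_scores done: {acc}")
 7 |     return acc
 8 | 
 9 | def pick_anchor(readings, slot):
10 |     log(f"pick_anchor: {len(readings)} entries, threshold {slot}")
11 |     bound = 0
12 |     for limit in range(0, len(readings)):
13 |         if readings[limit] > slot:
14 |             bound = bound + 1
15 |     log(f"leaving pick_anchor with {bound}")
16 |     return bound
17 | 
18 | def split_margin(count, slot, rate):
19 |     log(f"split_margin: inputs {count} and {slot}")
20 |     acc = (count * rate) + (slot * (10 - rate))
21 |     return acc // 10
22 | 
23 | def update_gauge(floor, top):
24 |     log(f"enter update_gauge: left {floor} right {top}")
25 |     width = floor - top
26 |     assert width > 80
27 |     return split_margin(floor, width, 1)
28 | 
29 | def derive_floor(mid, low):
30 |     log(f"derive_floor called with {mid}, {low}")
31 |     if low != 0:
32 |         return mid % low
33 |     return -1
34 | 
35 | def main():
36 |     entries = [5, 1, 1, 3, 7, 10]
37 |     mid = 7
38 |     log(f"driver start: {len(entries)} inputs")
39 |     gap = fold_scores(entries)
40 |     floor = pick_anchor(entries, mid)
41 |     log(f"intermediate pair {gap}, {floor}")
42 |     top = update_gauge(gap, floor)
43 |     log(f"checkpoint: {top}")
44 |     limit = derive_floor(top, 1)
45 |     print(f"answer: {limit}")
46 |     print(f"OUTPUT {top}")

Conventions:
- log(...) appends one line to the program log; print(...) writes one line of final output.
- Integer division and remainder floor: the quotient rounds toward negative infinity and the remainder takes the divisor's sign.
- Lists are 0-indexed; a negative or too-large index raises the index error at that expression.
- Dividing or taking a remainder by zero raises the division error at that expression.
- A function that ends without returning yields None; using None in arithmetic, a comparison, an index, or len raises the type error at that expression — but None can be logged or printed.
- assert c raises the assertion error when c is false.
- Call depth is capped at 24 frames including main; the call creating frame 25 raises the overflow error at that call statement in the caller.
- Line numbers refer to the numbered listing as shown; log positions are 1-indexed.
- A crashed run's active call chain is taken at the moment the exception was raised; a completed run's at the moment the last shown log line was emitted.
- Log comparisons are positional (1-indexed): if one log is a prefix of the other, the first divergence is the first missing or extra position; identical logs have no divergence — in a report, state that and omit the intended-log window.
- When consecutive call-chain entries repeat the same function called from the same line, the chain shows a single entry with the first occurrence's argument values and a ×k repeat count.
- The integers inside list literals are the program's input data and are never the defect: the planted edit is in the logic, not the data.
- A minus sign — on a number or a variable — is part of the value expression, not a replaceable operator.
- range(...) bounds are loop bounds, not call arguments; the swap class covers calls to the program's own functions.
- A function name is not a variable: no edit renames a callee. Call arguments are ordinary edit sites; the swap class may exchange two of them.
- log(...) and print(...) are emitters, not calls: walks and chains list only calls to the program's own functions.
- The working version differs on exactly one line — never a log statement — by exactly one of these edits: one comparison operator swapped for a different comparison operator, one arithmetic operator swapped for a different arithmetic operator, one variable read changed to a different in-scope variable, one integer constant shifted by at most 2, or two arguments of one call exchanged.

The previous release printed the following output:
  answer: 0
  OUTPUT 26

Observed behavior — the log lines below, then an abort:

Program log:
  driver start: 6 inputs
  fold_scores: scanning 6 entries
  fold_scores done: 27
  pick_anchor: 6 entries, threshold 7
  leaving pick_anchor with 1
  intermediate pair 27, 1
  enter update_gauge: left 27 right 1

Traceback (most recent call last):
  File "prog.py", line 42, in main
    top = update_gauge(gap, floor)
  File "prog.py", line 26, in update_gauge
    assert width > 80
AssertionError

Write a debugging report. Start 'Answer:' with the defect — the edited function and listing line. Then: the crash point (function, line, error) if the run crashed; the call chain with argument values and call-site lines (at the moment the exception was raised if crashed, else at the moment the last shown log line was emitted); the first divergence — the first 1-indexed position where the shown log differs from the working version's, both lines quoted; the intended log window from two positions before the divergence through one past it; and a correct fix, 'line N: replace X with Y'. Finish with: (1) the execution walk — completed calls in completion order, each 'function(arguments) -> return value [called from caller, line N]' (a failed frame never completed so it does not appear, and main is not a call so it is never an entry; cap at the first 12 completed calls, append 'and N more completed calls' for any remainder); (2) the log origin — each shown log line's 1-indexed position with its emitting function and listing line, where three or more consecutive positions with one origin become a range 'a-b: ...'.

Answer: the defect is in update_gauge at line 26.
Key fact: The faulty run's log stops after 7 lines; the working version's next line would be 'split_margin: inputs 27 and 26'.
Crash: update_gauge, line 26, AssertionError.
Call chain: main -> update_gauge(27, 1) (called at line 42).
First divergence: position 8; the shown log stops at 7 lines while the working version next logs 'split_margin: inputs 27 and 26'.
Intended log window:
  6: intermediate pair 27, 1
  7: enter update_gauge: left 27 right 1
  8: split_margin: inputs 27 and 26
  9: checkpoint: 26
Execution walk:
  fold_scores([5, 1, 1, 3, 7, 10]) -> 27  [called from main, line 39]
  pick_anchor([5, 1, 1, 3, 7, 10], 7) -> 1  [called from main, line 40]
Origin of each log line:
  1: logged in main at line 38
  2: logged in fold_scores at line 2
  3: logged in fold_scores at line 6
  4: logged in pick_anchor at line 10
  5: logged in pick_anchor at line 15
  6: logged in main at line 41
  7: logged in update_gauge at line 24
A correct fix: line 26: replace `>` with `<=`.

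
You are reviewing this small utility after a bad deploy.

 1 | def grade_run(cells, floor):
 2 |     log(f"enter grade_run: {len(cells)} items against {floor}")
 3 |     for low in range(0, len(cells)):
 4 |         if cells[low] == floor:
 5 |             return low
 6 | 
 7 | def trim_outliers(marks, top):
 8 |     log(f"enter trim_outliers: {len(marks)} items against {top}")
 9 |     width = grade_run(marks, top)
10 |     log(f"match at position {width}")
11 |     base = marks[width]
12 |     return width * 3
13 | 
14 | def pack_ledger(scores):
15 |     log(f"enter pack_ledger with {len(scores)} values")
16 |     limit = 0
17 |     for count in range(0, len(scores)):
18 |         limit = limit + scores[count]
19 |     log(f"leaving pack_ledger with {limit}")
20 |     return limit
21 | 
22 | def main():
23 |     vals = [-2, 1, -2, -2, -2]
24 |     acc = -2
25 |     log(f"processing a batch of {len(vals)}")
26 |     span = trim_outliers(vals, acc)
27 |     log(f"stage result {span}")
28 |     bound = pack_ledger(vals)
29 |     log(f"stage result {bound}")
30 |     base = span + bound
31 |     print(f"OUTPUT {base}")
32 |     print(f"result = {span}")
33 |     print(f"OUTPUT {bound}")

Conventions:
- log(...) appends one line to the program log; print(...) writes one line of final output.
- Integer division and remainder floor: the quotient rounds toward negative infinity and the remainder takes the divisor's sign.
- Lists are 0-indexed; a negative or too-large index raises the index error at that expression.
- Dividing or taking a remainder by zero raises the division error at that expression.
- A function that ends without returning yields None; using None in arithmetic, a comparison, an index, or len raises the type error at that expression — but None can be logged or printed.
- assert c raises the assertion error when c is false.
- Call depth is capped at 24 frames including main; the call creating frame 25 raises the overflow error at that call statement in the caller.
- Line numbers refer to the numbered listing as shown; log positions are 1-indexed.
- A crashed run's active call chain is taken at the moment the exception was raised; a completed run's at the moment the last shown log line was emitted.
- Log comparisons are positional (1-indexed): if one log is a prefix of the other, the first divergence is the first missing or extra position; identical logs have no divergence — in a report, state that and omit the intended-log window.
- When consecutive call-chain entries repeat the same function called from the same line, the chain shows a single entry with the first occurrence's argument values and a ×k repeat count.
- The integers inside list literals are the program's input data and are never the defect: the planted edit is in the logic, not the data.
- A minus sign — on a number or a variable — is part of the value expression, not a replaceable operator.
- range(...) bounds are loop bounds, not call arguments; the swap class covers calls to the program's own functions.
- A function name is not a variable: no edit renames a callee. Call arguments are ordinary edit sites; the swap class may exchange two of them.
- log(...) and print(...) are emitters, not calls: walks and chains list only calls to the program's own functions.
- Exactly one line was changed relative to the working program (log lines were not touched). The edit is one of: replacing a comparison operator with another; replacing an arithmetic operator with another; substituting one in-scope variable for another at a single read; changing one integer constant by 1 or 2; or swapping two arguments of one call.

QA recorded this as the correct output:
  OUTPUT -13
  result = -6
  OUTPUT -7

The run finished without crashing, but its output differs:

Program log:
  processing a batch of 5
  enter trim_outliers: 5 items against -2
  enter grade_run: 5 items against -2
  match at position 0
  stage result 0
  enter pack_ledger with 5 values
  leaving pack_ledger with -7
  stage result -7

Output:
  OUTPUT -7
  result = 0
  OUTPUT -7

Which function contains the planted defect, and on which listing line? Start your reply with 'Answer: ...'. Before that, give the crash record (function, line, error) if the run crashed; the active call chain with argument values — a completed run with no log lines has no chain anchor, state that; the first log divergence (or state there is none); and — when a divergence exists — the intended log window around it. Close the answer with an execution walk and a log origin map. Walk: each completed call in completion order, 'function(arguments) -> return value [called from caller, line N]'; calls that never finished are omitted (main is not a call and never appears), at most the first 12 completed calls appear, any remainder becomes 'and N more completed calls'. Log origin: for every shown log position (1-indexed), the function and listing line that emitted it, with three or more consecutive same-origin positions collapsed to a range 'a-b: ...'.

Answer: the defect is in trim_outliers at line 12.
The tell: The log first diverges at position 5: the faulty run prints 'stage result 0' where the working version prints 'stage result -6'.
Call chain: main.
First divergence: position 5 — the shown line 'stage result 0' should read 'stage result -6'.
Intended log window:
  3: enter grade_run: 5 items against -2
  4: match at position 0
  5: stage result -6
  6: enter pack_ledger with 5 values
Execution walk:
  grade_run([-2, 1, -2, -2, -2], -2) -> 0  [called from trim_outliers, line 9]
  trim_outliers([-2, 1, -2, -2, -2], -2) -> 0  [called from main, line 26]
  pack_ledger([-2, 1, -2, -2, -2]) -> -7  [called from main, line 28]
Log line origins:
  1: emitted by main (line 25)
  2: emitted by trim_outliers (line 8)
  3: emitted by grade_run (line 2)
  4: emitted by trim_outliers (line 10)
  5: emitted by main (line 27)
  6: emitted by pack_ledger (line 15)
  7: emitted by pack_ledger (line 19)
  8: emitted by main (line 29)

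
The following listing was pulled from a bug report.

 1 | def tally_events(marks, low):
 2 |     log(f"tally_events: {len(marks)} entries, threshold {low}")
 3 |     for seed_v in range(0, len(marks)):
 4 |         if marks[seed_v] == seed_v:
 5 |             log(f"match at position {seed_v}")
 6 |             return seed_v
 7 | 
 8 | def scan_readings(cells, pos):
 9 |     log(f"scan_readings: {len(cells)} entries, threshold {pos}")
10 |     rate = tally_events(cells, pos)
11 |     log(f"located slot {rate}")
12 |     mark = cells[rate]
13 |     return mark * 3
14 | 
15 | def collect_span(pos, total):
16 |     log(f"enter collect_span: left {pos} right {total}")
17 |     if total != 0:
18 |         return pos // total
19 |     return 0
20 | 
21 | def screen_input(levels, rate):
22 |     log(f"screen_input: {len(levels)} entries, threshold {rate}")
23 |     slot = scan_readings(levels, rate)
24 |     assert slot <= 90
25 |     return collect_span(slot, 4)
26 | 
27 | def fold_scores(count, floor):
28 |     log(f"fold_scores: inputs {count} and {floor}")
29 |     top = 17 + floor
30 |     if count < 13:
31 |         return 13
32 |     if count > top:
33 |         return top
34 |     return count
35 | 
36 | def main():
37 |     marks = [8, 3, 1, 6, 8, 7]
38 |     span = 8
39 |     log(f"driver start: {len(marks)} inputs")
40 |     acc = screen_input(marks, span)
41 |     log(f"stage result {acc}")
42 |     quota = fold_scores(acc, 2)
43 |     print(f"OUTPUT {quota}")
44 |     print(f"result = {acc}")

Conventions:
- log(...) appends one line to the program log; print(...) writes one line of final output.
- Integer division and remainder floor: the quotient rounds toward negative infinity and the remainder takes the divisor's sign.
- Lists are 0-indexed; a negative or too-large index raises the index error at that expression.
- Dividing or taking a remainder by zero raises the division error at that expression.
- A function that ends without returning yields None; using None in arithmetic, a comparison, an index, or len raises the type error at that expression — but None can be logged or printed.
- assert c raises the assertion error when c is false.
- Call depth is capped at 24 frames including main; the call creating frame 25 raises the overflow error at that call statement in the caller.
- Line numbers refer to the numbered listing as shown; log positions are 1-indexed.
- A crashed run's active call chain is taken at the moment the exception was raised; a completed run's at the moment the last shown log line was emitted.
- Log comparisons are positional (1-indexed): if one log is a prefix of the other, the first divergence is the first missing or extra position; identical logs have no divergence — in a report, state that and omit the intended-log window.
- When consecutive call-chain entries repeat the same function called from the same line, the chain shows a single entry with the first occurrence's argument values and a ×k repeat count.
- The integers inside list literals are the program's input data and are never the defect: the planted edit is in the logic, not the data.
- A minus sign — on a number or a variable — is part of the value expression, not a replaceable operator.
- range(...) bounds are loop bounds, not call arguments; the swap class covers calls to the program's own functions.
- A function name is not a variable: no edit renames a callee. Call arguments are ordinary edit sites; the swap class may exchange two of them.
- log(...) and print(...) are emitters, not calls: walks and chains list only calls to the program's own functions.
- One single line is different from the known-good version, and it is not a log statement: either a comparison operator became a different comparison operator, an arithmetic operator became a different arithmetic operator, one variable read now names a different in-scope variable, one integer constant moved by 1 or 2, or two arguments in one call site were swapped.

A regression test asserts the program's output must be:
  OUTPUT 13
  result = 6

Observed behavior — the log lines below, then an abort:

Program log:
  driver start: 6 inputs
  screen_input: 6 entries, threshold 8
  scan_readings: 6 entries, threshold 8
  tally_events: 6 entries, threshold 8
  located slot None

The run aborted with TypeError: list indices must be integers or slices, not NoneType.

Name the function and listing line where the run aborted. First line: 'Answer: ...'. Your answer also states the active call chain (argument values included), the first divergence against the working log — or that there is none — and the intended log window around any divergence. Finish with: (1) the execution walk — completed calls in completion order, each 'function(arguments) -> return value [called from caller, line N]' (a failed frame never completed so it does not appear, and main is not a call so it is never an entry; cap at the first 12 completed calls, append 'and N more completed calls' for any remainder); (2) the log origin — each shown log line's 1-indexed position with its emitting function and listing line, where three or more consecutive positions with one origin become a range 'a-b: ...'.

Answer: the error was raised in scan_readings, line 12.
Key fact: The log first diverges at position 5: the faulty run prints 'located slot None' where the working version prints 'match at position 0'.
Call chain: main -> screen_input([8, 3, 1, 6, 8, 7], 8) (called at line 40) -> scan_readings([8, 3, 1, 6, 8, 7], 8) (called at line 23).
First divergence: position 5 — the shown line 'located slot None' should read 'match at position 0'.
Intended log window:
  3: scan_readings: 6 entries, threshold 8
  4: tally_events: 6 entries, threshold 8
  5: match at position 0
  6: located slot 0
Execution walk:
  tally_events([8, 3, 1, 6, 8, 7], 8) -> None  [called from scan_readings, line 10]
Origin of each log line:
  1: from main, line 39
  2: from screen_input, line 22
  3: from scan_readings, line 9
  4: from tally_events, line 2
  5: from scan_readings, line 11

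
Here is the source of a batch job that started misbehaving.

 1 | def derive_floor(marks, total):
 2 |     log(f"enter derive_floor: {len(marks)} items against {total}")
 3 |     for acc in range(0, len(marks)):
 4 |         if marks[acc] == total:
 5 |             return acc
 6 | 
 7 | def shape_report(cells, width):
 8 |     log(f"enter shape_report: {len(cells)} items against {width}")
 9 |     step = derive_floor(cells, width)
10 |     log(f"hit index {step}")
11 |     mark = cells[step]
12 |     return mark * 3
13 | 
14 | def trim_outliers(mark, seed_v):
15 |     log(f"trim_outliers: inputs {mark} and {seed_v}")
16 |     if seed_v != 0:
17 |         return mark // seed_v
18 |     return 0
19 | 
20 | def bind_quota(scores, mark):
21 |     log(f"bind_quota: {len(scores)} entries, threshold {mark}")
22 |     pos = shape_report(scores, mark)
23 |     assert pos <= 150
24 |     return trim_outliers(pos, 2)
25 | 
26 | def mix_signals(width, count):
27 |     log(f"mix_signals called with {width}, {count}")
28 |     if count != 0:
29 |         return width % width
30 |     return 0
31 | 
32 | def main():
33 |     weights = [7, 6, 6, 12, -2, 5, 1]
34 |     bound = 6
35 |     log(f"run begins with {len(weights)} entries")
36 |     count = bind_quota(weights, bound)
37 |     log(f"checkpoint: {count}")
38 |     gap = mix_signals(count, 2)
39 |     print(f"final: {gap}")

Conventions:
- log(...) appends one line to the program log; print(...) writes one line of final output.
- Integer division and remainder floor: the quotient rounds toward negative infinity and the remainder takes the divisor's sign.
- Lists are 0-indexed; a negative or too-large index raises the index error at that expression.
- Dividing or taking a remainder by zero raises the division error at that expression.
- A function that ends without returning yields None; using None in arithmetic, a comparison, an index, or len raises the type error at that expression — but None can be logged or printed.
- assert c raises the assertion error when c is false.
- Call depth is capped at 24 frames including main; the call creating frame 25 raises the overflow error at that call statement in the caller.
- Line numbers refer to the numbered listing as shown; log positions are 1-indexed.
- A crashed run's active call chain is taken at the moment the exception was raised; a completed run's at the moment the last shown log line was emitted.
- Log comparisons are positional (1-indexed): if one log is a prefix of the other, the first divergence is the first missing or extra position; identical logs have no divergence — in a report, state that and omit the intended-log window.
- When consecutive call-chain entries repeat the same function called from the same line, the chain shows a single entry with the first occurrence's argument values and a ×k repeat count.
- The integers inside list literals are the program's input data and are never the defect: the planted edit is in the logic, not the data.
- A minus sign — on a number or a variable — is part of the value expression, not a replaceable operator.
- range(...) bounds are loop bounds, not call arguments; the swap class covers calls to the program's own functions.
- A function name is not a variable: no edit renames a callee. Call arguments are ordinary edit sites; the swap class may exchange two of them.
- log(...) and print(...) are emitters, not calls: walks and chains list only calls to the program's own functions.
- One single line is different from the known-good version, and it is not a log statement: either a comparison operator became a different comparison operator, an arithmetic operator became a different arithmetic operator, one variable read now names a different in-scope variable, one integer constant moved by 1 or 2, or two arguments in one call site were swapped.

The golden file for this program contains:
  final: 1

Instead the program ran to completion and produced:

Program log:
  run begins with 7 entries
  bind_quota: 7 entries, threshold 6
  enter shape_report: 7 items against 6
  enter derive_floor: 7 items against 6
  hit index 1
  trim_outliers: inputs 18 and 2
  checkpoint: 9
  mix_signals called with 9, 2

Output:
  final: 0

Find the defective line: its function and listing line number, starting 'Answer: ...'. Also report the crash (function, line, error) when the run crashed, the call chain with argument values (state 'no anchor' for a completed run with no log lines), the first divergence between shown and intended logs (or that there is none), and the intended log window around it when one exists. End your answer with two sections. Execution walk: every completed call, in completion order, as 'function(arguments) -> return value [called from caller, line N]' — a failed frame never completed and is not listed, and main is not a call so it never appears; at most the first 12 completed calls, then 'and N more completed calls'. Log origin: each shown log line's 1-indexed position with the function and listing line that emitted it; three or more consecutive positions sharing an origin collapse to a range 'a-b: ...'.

Answer: the defect is in mix_signals at line 29.
The tell: The logs agree in full; only the final output differs.
Call chain: main -> mix_signals(9, 2) (called at line 38).
First divergence: none; the two logs match at every position.
Execution walk:
  derive_floor([7, 6, 6, 12, -2, 5, 1], 6) -> 1  [called from shape_report, line 9]
  shape_report([7, 6, 6, 12, -2, 5, 1], 6) -> 18  [called from bind_quota, line 22]
  trim_outliers(18, 2) -> 9  [called from bind_quota, line 24]
  bind_quota([7, 6, 6, 12, -2, 5, 1], 6) -> 9  [called from main, line 36]
  mix_signals(9, 2) -> 0  [called from main, line 38]
Origin of each log line:
  1: from main, line 35
  2: from bind_quota, line 21
  3: from shape_report, line 8
  4: from derive_floor, line 2
  5: from shape_report, line 10
  6: from trim_outliers, line 15
  7: from main, line 37
  8: from mix_signals, line 27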